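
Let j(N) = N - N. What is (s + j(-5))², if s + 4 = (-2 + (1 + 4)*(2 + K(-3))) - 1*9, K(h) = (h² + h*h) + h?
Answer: 4900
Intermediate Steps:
j(N) = 0
K(h) = h + 2*h² (K(h) = (h² + h²) + h = 2*h² + h = h + 2*h²)
s = 70 (s = -4 + ((-2 + (1 + 4)*(2 - 3*(1 + 2*(-3)))) - 1*9) = -4 + ((-2 + 5*(2 - 3*(1 - 6))) - 9) = -4 + ((-2 + 5*(2 - 3*(-5))) - 9) = -4 + ((-2 + 5*(2 + 15)) - 9) = -4 + ((-2 + 5*17) - 9) = -4 + ((-2 + 85) - 9) = -4 + (83 - 9) = -4 + 74 = 70)
(s + j(-5))² = (70 + 0)² = 70² = 4900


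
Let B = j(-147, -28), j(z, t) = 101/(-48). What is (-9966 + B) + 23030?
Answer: 626971/48 ≈ 13062.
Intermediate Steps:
j(z, t) = -101/48 (j(z, t) = 101*(-1/48) = -101/48)
B = -101/48 ≈ -2.1042
(-9966 + B) + 23030 = (-9966 - 101/48) + 23030 = -478469/48 + 23030 = 626971/48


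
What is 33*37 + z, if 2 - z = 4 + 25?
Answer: 1194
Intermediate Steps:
z = -27 (z = 2 - (4 + 25) = 2 - 1*29 = 2 - 29 = -27)
33*37 + z = 33*37 - 27 = 1221 - 27 = 1194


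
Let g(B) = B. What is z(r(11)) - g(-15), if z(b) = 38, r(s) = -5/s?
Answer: 53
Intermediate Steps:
z(r(11)) - g(-15) = 38 - 1*(-15) = 38 + 15 = 53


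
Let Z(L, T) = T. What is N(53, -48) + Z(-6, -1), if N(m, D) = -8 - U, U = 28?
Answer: -37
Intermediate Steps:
N(m, D) = -36 (N(m, D) = -8 - 1*28 = -8 - 28 = -36)
N(53, -48) + Z(-6, -1) = -36 - 1 = -37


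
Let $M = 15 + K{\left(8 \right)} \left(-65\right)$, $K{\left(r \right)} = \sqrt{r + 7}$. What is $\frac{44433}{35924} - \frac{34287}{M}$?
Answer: $\frac{709394559}{75620020} + \frac{148577 \sqrt{15}}{4210} \approx 146.06$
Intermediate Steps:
$K{\left(r \right)} = \sqrt{7 + r}$
$M = 15 - 65 \sqrt{15}$ ($M = 15 + \sqrt{7 + 8} \left(-65\right) = 15 + \sqrt{15} \left(-65\right) = 15 - 65 \sqrt{15} \approx -236.74$)
$\frac{44433}{35924} - \frac{34287}{M} = \frac{44433}{35924} - \frac{34287}{15 - 65 \sqrt{15}}$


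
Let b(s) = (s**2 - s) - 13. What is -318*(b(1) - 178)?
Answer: 60738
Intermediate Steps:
b(s) = -13 + s**2 - s
-318*(b(1) - 178) = -318*((-13 + 1**2 - 1*1) - 178) = -318*((-13 + 1 - 1) - 178) = -318*(-13 - 178) = -318*(-191) = 60738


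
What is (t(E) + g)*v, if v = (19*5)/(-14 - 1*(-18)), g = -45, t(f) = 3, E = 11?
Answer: -1995/2 ≈ -997.50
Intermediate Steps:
v = 95/4 (v = 95/(-14 + 18) = 95/4 ≈ 23.750)
(t(E) + g)*v = (3 - 45)*(95/4) = -42*95/4 = -1995/2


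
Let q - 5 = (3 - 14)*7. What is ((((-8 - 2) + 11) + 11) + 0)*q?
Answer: -864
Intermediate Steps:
q = -72 (q = 5 + (3 - 14)*7 = 5 - 11*7 = 5 - 77 = -72)
((((-8 - 2) + 11) + 11) + 0)*q = ((((-8 - 2) + 11) + 11) + 0)*(-72) = (((-10 + 11) + 11) + 0)*(-72) = ((1 + 11) + 0)*(-72) = (12 + 0)*(-72) = 12*(-72) = -864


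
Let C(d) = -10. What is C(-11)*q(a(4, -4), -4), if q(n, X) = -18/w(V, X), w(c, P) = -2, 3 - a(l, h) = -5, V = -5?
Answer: -90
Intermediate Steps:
a(l, h) = 8 (a(l, h) = 3 - 1*(-5) = 3 + 5 = 8)
q(n, X) = 9 (q(n, X) = -18/(-2) = -18*(-½) = 9)
C(-11)*q(a(4, -4), -4) = -10*9 = -90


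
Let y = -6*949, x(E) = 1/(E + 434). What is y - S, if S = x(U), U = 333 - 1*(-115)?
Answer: -5022109/882 ≈ -5694.0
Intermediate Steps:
U = 448 (U = 333 + 115 = 448)
x(E) = 1/(434 + E)
S = 1/882 (S = 1/(434 + 448) = 1/882 ≈ 0.0011338)
y = -5694
y - S = -5694 - 1*1/882 = -5694 - 1/882 = -5022109/882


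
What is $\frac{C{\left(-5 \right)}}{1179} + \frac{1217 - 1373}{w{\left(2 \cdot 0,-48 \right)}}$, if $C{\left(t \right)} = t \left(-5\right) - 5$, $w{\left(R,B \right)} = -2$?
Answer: $\frac{91982}{1179} \approx 78.017$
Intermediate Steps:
$C{\left(t \right)} = -5 - 5 t$ ($C{\left(t \right)} = - 5 t - 5 = -5 - 5 t$)
$\frac{C{\left(-5 \right)}}{1179} + \frac{1217 - 1373}{w{\left(2 \cdot 0,-48 \right)}} = \frac{-5 - -25}{1179} + \frac{1217 - 1373}{-2} = \left(-5 + 25\right) \frac{1}{1179} + \left(1217 - 1373\right) \left(- \frac{1}{2}\right) = 20 \cdot \frac{1}{1179} - -78 = \frac{20}{1179} + 78 = \frac{91982}{1179}$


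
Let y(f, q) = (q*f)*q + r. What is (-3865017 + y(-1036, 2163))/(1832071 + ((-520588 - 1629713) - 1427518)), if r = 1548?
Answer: 1616953651/581916 ≈ 2778.7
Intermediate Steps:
y(f, q) = 1548 + f*q² (y(f, q) = (q*f)*q + 1548 = (f*q)*q + 1548 = f*q² + 1548 = 1548 + f*q²)
(-3865017 + y(-1036, 2163))/(1832071 + ((-520588 - 1629713) - 1427518)) = (-3865017 + (1548 - 1036*2163²))/(1832071 + ((-520588 - 1629713) - 1427518)) = (-3865017 + (1548 - 1036*4678569))/(1832071 + (-2150301 - 1427518)) = (-3865017 + (1548 - 4846997484))/(1832071 - 3577819) = (-3865017 - 4846995936)/(-1745748) = -4850860953*(-1/1745748) = 1616953651/581916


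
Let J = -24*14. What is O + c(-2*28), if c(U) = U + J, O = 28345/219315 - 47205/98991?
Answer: -189287769808/482449137 ≈ -392.35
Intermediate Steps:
J = -336
O = -167708104/482449137 (O = 28345*(1/219315) - 47205*1/98991 = 5669/43863 - 5245/10999 = -167708104/482449137 ≈ -0.34762)
c(U) = -336 + U (c(U) = U - 336 = -336 + U)
O + c(-2*28) = -167708104/482449137 + (-336 - 2*28) = -167708104/482449137 + (-336 - 56) = -167708104/482449137 - 392 = -189287769808/482449137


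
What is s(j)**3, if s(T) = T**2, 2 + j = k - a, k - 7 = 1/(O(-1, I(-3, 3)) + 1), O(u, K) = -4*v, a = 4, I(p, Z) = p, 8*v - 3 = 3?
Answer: 1/64 ≈ 0.015625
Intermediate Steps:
v = 3/4 (v = 3/8 + (1/8)*3 = 3/8 + 3/8 = 3/4 ≈ 0.75000)
O(u, K) = -3 (O(u, K) = -4*3/4 = -3)
k = 13/2 (k = 7 + 1/(-3 + 1) = 7 + 1/(-2) = 7 - 1/2 = 13/2 ≈ 6.5000)
j = 1/2 (j = -2 + (13/2 - 1*4) = -2 + (13/2 - 4) = -2 + 5/2 = 1/2 ≈ 0.50000)
s(j)**3 = ((1/2)**2)**3 = (1/4)**3 = 1/64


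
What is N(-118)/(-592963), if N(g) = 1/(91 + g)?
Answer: 1/16010001 ≈ 6.2461e-8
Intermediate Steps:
N(-118)/(-592963) = 1/((91 - 118)*(-592963)) = -1/592963/(-27) = -1/27*(-1/592963) = 1/16010001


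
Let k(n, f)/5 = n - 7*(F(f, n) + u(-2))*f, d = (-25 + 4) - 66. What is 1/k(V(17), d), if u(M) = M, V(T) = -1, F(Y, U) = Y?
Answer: -1/271010 ≈ -3.6899e-6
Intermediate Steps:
d = -87 (d = -21 - 66 = -87)
k(n, f) = 5*n - 35*f*(-2 + f) (k(n, f) = 5*(n - 7*(f - 2)*f) = 5*(n - 7*(-2 + f)*f) = 5*(n - 7*f*(-2 + f)) = 5*n - 35*f*(-2 + f))
1/k(V(17), d) = 1/(-35*(-87)² + 5*(-1) + 70*(-87)) = 1/(-35*7569 - 5 - 6090) = 1/(-264915 - 5 - 6090) = 1/(-271010) = -1/271010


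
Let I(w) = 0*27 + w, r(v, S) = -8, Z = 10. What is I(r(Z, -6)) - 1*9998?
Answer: -10006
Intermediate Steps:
I(w) = w (I(w) = 0 + w = w)
I(r(Z, -6)) - 1*9998 = -8 - 1*9998 = -8 - 9998 = -10006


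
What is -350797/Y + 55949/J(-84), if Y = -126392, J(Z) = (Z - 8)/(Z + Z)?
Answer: 8027332991/78568 ≈ 1.0217e+5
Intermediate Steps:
J(Z) = (-8 + Z)/(2*Z) (J(Z) = (-8 + Z)/((2*Z)) = (-8 + Z)*(1/(2*Z)) = (-8 + Z)/(2*Z))
-350797/Y + 55949/J(-84) = -350797/(-126392) + 55949/(((½)*(-8 - 84)/(-84))) = -350797*(-1/126392) + 55949/(((½)*(-1/84)*(-92))) = 9481/3416 + 55949/(23/42) = 9481/3416 + 55949*(42/23) = 9481/3416 + 2349858/23 = 8027332991/78568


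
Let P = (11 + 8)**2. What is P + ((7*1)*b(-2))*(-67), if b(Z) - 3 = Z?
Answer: -108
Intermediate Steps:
b(Z) = 3 + Z
P = 361 (P = 19**2 = 361)
P + ((7*1)*b(-2))*(-67) = 361 + ((7*1)*(3 - 2))*(-67) = 361 + (7*1)*(-67) = 361 + 7*(-67) = 361 - 469 = -108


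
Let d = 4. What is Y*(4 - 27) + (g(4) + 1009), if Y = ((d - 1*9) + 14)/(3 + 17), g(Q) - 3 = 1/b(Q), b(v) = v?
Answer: 10019/10 ≈ 1001.9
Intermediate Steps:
g(Q) = 3 + 1/Q
Y = 9/20 (Y = ((4 - 1*9) + 14)/(3 + 17) = ((4 - 9) + 14)/20 = (-5 + 14)*(1/20) = 9*(1/20) = 9/20 ≈ 0.45000)
Y*(4 - 27) + (g(4) + 1009) = 9*(4 - 27)/20 + ((3 + 1/4) + 1009) = (9/20)*(-23) + ((3 + ¼) + 1009) = -207/20 + (13/4 + 1009) = -207/20 + 4049/4 = 10019/10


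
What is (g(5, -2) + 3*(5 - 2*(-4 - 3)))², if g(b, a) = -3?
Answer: 2916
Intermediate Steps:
(g(5, -2) + 3*(5 - 2*(-4 - 3)))² = (-3 + 3*(5 - 2*(-4 - 3)))² = (-3 + 3*(5 - 2*(-7)))² = (-3 + 3*(5 - 1*(-14)))² = (-3 + 3*(5 + 14))² = (-3 + 3*19)² = (-3 + 57)² = 54² = 2916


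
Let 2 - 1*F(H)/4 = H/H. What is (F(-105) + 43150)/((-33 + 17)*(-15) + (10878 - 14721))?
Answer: -43154/3603 ≈ -11.977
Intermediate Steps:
F(H) = 4 (F(H) = 8 - 4*H/H = 8 - 4*1 = 8 - 4 = 4)
(F(-105) + 43150)/((-33 + 17)*(-15) + (10878 - 14721)) = (4 + 43150)/((-33 + 17)*(-15) + (10878 - 14721)) = 43154/(-16*(-15) - 3843) = 43154/(240 - 3843) = 43154/(-3603) = 43154*(-1/3603) = -43154/3603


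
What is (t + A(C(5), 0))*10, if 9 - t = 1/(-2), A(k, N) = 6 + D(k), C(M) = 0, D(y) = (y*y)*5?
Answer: 155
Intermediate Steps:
D(y) = 5*y² (D(y) = y²*5 = 5*y²)
A(k, N) = 6 + 5*k²
t = 19/2 (t = 9 - 1/(-2) = 9 - 1*(-½) = 9 + ½ = 19/2 ≈ 9.5000)
(t + A(C(5), 0))*10 = (19/2 + (6 + 5*0²))*10 = (19/2 + (6 + 5*0))*10 = (19/2 + (6 + 0))*10 = (19/2 + 6)*10 = (31/2)*10 = 155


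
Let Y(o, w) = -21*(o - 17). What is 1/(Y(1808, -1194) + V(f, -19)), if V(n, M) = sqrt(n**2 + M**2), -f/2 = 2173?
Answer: -37611/1395699244 - sqrt(18888077)/1395699244 ≈ -3.0062e-5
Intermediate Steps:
f = -4346 (f = -2*2173 = -4346)
Y(o, w) = 357 - 21*o (Y(o, w) = -21*(-17 + o) = 357 - 21*o)
V(n, M) = sqrt(M**2 + n**2)
1/(Y(1808, -1194) + V(f, -19)) = 1/((357 - 21*1808) + sqrt((-19)**2 + (-4346)**2)) = 1/((357 - 37968) + sqrt(361 + 18887716)) = 1/(-37611 + sqrt(18888077))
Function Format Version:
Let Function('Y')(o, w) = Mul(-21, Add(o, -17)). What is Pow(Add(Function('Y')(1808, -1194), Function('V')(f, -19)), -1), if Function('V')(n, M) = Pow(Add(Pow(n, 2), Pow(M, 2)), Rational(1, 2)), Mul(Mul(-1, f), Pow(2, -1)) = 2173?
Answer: Add(Rational(-37611, 1395699244), Mul(Rational(-1, 1395699244), Pow(18888077, Rational(1, 2)))) ≈ -3.0062e-5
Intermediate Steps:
f = -4346 (f = Mul(-2, 2173) = -4346)
Function('Y')(o, w) = Add(357, Mul(-21, o)) (Function('Y')(o, w) = Mul(-21, Add(-17, o)) = Add(357, Mul(-21, o)))
Function('V')(n, M) = Pow(Add(Pow(M, 2), Pow(n, 2)), Rational(1, 2))
Pow(Add(Function('Y')(1808, -1194), Function('V')(f, -19)), -1) = Pow(Add(Add(357, Mul(-21, 1808)), Pow(Add(Pow(-19, 2), Pow(-4346, 2)), Rational(1, 2))), -1) = Pow(Add(Add(357, -37968), Pow(Add(361, 18887716), Rational(1, 2))), -1) = Pow(Add(-37611, Pow(18888077, Rational(1, 2))), -1)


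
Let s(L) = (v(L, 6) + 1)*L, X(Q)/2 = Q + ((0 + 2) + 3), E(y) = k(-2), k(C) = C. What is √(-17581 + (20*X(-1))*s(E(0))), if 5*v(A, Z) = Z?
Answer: I*√18285 ≈ 135.22*I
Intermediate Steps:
v(A, Z) = Z/5
E(y) = -2
X(Q) = 10 + 2*Q (X(Q) = 2*(Q + ((0 + 2) + 3)) = 2*(Q + (2 + 3)) = 2*(Q + 5) = 2*(5 + Q) = 10 + 2*Q)
s(L) = 11*L/5 (s(L) = ((⅕)*6 + 1)*L = (6/5 + 1)*L = 11*L/5)
√(-17581 + (20*X(-1))*s(E(0))) = √(-17581 + (20*(10 + 2*(-1)))*((11/5)*(-2))) = √(-17581 + (20*(10 - 2))*(-22/5)) = √(-17581 + (20*8)*(-22/5)) = √(-17581 + 160*(-22/5)) = √(-17581 - 704) = √(-18285) = I*√18285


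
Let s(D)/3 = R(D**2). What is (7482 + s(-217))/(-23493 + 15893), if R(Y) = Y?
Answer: -148749/7600 ≈ -19.572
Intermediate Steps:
s(D) = 3*D**2
(7482 + s(-217))/(-23493 + 15893) = (7482 + 3*(-217)**2)/(-23493 + 15893) = (7482 + 3*47089)/(-7600) = (7482 + 141267)*(-1/7600) = 148749*(-1/7600) = -148749/7600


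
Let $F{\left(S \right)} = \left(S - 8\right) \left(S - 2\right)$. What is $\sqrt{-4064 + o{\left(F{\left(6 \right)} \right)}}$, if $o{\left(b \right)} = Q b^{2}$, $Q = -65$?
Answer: $4 i \sqrt{514} \approx 90.686 i$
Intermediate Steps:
$F{\left(S \right)} = \left(-8 + S\right) \left(-2 + S\right)$
$o{\left(b \right)} = - 65 b^{2}$
$\sqrt{-4064 + o{\left(F{\left(6 \right)} \right)}} = \sqrt{-4064 - 65 \left(16 + 6^{2} - 60\right)^{2}} = \sqrt{-4064 - 65 \left(16 + 36 - 60\right)^{2}} = \sqrt{-4064 - 65 \left(-8\right)^{2}} = \sqrt{-4064 - 4160} = \sqrt{-8224} = 4 i \sqrt{514}$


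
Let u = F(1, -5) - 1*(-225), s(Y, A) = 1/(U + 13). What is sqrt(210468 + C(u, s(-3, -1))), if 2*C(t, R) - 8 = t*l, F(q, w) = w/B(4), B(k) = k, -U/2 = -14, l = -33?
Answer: sqrt(3308482)/4 ≈ 454.73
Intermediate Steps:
U = 28 (U = -2*(-14) = 28)
F(q, w) = w/4
s(Y, A) = 1/41 (s(Y, A) = 1/(28 + 13) = 1/41)
u = 895/4 (u = (1/4)*(-5) - 1*(-225) = -5/4 + 225 = 895/4 ≈ 223.75)
C(t, R) = 4 - 33*t/2 (C(t, R) = 4 + (t*(-33))/2 = 4 + (-33*t)/2 = 4 - 33*t/2)
sqrt(210468 + C(u, s(-3, -1))) = sqrt(210468 + (4 - 33/2*895/4)) = sqrt(210468 + (4 - 29535/8)) = sqrt(210468 - 29503/8) = sqrt(1654241/8) = sqrt(3308482)/4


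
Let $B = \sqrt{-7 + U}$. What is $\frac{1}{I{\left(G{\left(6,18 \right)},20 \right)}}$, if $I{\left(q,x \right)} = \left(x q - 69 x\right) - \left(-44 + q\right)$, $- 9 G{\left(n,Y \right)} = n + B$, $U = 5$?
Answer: $- \frac{54621}{73665883} + \frac{171 i \sqrt{2}}{147331766} \approx -0.00074147 + 1.6414 \cdot 10^{-6} i$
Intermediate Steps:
$B = i \sqrt{2}$ ($B = \sqrt{-7 + 5} = \sqrt{-2} = i \sqrt{2} \approx 1.4142 i$)
$G{\left(n,Y \right)} = - \frac{n}{9} - \frac{i \sqrt{2}}{9}$ ($G{\left(n,Y \right)} = - \frac{n + i \sqrt{2}}{9} = - \frac{n}{9} - \frac{i \sqrt{2}}{9}$)
$I{\left(q,x \right)} = 44 - q - 69 x + q x$ ($I{\left(q,x \right)} = \left(q x - 69 x\right) - \left(-44 + q\right) = \left(- 69 x + q x\right) - \left(-44 + q\right) = 44 - q - 69 x + q x$)
$\frac{1}{I{\left(G{\left(6,18 \right)},20 \right)}} = \frac{1}{44 - \left(\left(- \frac{1}{9}\right) 6 - \frac{i \sqrt{2}}{9}\right) - 1380 + \left(\left(- \frac{1}{9}\right) 6 - \frac{i \sqrt{2}}{9}\right) 20} = \frac{1}{44 - \left(- \frac{2}{3} - \frac{i \sqrt{2}}{9}\right) - 1380 + \left(- \frac{2}{3} - \frac{i \sqrt{2}}{9}\right) 20} = \frac{1}{44 + \left(\frac{2}{3} + \frac{i \sqrt{2}}{9}\right) - 1380 - \left(\frac{40}{3} + \frac{20 i \sqrt{2}}{9}\right)} = \frac{1}{- \frac{4046}{3} - \frac{19 i \sqrt{2}}{9}}$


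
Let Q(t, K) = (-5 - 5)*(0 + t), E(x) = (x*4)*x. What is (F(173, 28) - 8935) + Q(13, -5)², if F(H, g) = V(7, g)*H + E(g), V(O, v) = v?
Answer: 15945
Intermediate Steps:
E(x) = 4*x² (E(x) = (4*x)*x = 4*x²)
Q(t, K) = -10*t
F(H, g) = 4*g² + H*g (F(H, g) = g*H + 4*g² = H*g + 4*g² = 4*g² + H*g)
(F(173, 28) - 8935) + Q(13, -5)² = (28*(173 + 4*28) - 8935) + (-10*13)² = (28*(173 + 112) - 8935) + (-130)² = (28*285 - 8935) + 16900 = (7980 - 8935) + 16900 = -955 + 16900 = 15945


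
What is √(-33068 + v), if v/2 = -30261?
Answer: 7*I*√1910 ≈ 305.92*I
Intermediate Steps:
v = -60522 (v = 2*(-30261) = -60522)
√(-33068 + v) = √(-33068 - 60522) = √(-93590) = 7*I*√1910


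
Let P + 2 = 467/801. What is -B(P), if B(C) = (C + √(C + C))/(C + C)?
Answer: -½ + 3*I*√202030/2270 ≈ -0.5 + 0.59402*I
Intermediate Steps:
P = -1135/801 (P = -2 + 467/801 = -1135/801 ≈ -1.4170)
B(C) = (C + √2*√C)/(2*C) (B(C) = (C + √(2*C))/((2*C)) = (C + √2*√C)*(1/(2*C)) = (C + √2*√C)/(2*C))
-B(P) = -(½ + √2/(2*√(-1135/801))) = -(½ + √2*(-3*I*√101015/1135)/2) = -(½ - 3*I*√202030/2270) = -½ + 3*I*√202030/2270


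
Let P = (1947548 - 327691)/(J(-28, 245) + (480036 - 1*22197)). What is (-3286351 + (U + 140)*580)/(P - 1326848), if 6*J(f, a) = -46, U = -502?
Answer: 369397090818/140185608257 ≈ 2.6351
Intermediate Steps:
J(f, a) = -23/3 (J(f, a) = (⅙)*(-46) = -23/3)
P = 4859571/1373494 (P = (1947548 - 327691)/(-23/3 + (480036 - 1*22197)) = 1619857/(-23/3 + (480036 - 22197)) = 1619857/(-23/3 + 457839) = 1619857/(1373494/3) = 1619857*(3/1373494) = 4859571/1373494 ≈ 3.5381)
(-3286351 + (U + 140)*580)/(P - 1326848) = (-3286351 + (-502 + 140)*580)/(4859571/1373494 - 1326848) = (-3286351 - 362*580)/(-1822412907341/1373494) = (-3286351 - 209960)*(-1373494/1822412907341) = -3496311*(-1373494/1822412907341) = 369397090818/140185608257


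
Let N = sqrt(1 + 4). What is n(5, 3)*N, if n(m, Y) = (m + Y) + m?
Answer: 13*sqrt(5) ≈ 29.069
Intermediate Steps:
N = sqrt(5) ≈ 2.2361
n(m, Y) = Y + 2*m (n(m, Y) = (Y + m) + m = Y + 2*m)
n(5, 3)*N = (3 + 2*5)*sqrt(5) = (3 + 10)*sqrt(5) = 13*sqrt(5)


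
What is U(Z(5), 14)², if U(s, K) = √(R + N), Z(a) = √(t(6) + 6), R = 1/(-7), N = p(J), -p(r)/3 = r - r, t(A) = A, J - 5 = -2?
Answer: -⅐ ≈ -0.14286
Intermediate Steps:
J = 3 (J = 5 - 2 = 3)
p(r) = 0 (p(r) = -3*(r - r) = -3*0 = 0)
N = 0
R = -⅐ ≈ -0.14286
Z(a) = 2*√3 (Z(a) = √(6 + 6) = √12 = 2*√3)
U(s, K) = I*√7/7 (U(s, K) = √(-⅐ + 0) = √(-⅐) = I*√7/7)
U(Z(5), 14)² = (I*√7/7)² = -⅐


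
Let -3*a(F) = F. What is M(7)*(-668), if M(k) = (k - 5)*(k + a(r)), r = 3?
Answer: -8016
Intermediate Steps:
a(F) = -F/3
M(k) = (-1 + k)*(-5 + k) (M(k) = (k - 5)*(k - ⅓*3) = (-5 + k)*(k - 1) = (-5 + k)*(-1 + k) = (-1 + k)*(-5 + k))
M(7)*(-668) = (5 + 7² - 6*7)*(-668) = (5 + 49 - 42)*(-668) = 12*(-668) = -8016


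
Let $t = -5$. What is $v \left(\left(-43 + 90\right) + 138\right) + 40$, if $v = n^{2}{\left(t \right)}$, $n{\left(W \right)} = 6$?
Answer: $6700$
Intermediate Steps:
$v = 36$ ($v = 6^{2} = 36$)
$v \left(\left(-43 + 90\right) + 138\right) + 40 = 36 \left(\left(-43 + 90\right) + 138\right) + 40 = 36 \left(47 + 138\right) + 40 = 36 \cdot 185 + 40 = 6660 + 40 = 6700$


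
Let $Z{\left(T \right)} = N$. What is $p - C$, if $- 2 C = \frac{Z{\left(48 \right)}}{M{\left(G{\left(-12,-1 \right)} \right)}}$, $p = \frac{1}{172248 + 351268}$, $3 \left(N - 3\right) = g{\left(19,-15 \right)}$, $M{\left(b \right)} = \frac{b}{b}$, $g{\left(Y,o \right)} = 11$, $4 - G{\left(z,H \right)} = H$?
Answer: $\frac{5235163}{1570548} \approx 3.3333$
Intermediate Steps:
$G{\left(z,H \right)} = 4 - H$
$M{\left(b \right)} = 1$
$N = \frac{20}{3}$ ($N = 3 + \frac{1}{3} \cdot 11 = 3 + \frac{11}{3} = \frac{20}{3} \approx 6.6667$)
$p = \frac{1}{523516} \approx 1.9102 \cdot 10^{-6}$
$Z{\left(T \right)} = \frac{20}{3}$
$C = - \frac{10}{3}$ ($C = - \frac{\frac{20}{3} \cdot 1^{-1}}{2} = - \frac{\frac{20}{3} \cdot 1}{2} = \left(- \frac{1}{2}\right) \frac{20}{3} = - \frac{10}{3} \approx -3.3333$)
$p - C = \frac{1}{523516} - - \frac{10}{3} = \frac{1}{523516} + \frac{10}{3} = \frac{5235163}{1570548}$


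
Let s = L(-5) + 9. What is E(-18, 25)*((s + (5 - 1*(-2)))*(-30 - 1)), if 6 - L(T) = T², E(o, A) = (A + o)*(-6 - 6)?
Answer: -7812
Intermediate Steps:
E(o, A) = -12*A - 12*o (E(o, A) = (A + o)*(-12) = -12*A - 12*o)
L(T) = 6 - T²
s = -10 (s = (6 - 1*(-5)²) + 9 = (6 - 1*25) + 9 = (6 - 25) + 9 = -19 + 9 = -10)
E(-18, 25)*((s + (5 - 1*(-2)))*(-30 - 1)) = (-12*25 - 12*(-18))*((-10 + (5 - 1*(-2)))*(-30 - 1)) = (-300 + 216)*((-10 + (5 + 2))*(-31)) = -84*(-10 + 7)*(-31) = -(-252)*(-31) = -84*93 = -7812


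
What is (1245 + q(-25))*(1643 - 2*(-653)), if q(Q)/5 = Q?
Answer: 3302880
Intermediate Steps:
q(Q) = 5*Q
(1245 + q(-25))*(1643 - 2*(-653)) = (1245 + 5*(-25))*(1643 - 2*(-653)) = (1245 - 125)*(1643 + 1306) = 1120*2949 = 3302880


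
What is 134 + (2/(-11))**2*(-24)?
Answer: 16118/121 ≈ 133.21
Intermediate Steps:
134 + (2/(-11))**2*(-24) = 134 + (2*(-1/11))**2*(-24) = 134 + (-2/11)**2*(-24) = 134 + (4/121)*(-24) = 134 - 96/121 = 16118/121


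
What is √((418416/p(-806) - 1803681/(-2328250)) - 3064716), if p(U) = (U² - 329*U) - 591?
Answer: I*√555404969631511202869423919670/425706077350 ≈ 1750.6*I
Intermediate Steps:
p(U) = -591 + U² - 329*U
√((418416/p(-806) - 1803681/(-2328250)) - 3064716) = √((418416/(-591 + (-806)² - 329*(-806)) - 1803681/(-2328250)) - 3064716) = √((418416/(-591 + 649636 + 265174) - 1803681*(-1/2328250)) - 3064716) = √((418416/914219 + 1803681/2328250) - 3064716) = √(2623136492139/2128530386750 - 3064716) = √(-6523338509622420861/2128530386750) = I*√555404969631511202869423919670/425706077350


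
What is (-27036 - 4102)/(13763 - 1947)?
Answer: -15569/5908 ≈ -2.6352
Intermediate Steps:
(-27036 - 4102)/(13763 - 1947) = -31138/11816 = -31138*1/11816 = -15569/5908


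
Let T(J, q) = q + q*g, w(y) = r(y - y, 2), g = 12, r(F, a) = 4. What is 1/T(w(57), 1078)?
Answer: 1/14014 ≈ 7.1357e-5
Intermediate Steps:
w(y) = 4
T(J, q) = 13*q (T(J, q) = q + q*12 = q + 12*q = 13*q)
1/T(w(57), 1078) = 1/(13*1078) = 1/14014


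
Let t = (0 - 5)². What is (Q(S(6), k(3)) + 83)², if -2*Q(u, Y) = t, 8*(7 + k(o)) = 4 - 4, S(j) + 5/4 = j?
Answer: 19881/4 ≈ 4970.3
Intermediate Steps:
t = 25 (t = (-5)² = 25)
S(j) = -5/4 + j
k(o) = -7 (k(o) = -7 + (4 - 4)/8 = -7 + (⅛)*0 = -7 + 0 = -7)
Q(u, Y) = -25/2 (Q(u, Y) = -½*25 = -25/2)
(Q(S(6), k(3)) + 83)² = (-25/2 + 83)² = (141/2)² = 19881/4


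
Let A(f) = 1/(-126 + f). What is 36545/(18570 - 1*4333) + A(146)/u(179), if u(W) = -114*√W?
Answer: 36545/14237 - √179/408120 ≈ 2.5669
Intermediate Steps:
36545/(18570 - 1*4333) + A(146)/u(179) = 36545/(18570 - 1*4333) + 1/((-126 + 146)*((-114*√179))) = 36545/(18570 - 4333) + (-√179/20406)/20 = 36545/14237 + (-√179/20406)/20 = 36545*(1/14237) - √179/408120 = 36545/14237 - √179/408120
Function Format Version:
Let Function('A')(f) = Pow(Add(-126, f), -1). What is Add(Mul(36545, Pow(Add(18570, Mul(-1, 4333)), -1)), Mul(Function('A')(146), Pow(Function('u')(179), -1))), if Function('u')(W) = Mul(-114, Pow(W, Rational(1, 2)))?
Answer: Add(Rational(36545, 14237), Mul(Rational(-1, 408120), Pow(179, Rational(1, 2)))) ≈ 2.5669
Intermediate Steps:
Add(Mul(36545, Pow(Add(18570, Mul(-1, 4333)), -1)), Mul(Function('A')(146), Pow(Function('u')(179), -1))) = Add(Mul(36545, Pow(Add(18570, Mul(-1, 4333)), -1)), Mul(Pow(Add(-126, 146), -1), Pow(Mul(-114, Pow(179, Rational(1, 2))), -1))) = Add(Mul(36545, Pow(Add(18570, -4333), -1)), Mul(Pow(20, -1), Mul(Rational(-1, 20406), Pow(179, Rational(1, 2))))) = Add(Mul(36545, Pow(14237, -1)), Mul(Rational(1, 20), Mul(Rational(-1, 20406), Pow(179, Rational(1, 2))))) = Add(Mul(36545, Rational(1, 14237)), Mul(Rational(-1, 408120), Pow(179, Rational(1, 2)))) = Add(Rational(36545, 14237), Mul(Rational(-1, 408120), Pow(179, Rational(1, 2))))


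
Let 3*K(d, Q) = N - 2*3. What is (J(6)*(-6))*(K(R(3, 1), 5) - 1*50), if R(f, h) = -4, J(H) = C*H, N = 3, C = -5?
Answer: -9180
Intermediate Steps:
J(H) = -5*H
K(d, Q) = -1 (K(d, Q) = (3 - 2*3)/3 = (3 - 6)/3 = (1/3)*(-3) = -1)
(J(6)*(-6))*(K(R(3, 1), 5) - 1*50) = (-5*6*(-6))*(-1 - 1*50) = (-30*(-6))*(-1 - 50) = 180*(-51) = -9180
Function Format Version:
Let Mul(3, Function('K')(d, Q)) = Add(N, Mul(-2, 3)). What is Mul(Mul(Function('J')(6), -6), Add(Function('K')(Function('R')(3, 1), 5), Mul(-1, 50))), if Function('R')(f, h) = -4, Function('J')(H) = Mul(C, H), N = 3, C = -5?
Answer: -9180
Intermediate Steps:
Function('J')(H) = Mul(-5, H)
Function('K')(d, Q) = -1 (Function('K')(d, Q) = Mul(Rational(1, 3), Add(3, Mul(-2, 3))) = Mul(Rational(1, 3), Add(3, -6)) = Mul(Rational(1, 3), -3) = -1)
Mul(Mul(Function('J')(6), -6), Add(Function('K')(Function('R')(3, 1), 5), Mul(-1, 50))) = Mul(Mul(Mul(-5, 6), -6), Add(-1, Mul(-1, 50))) = Mul(Mul(-30, -6), Add(-1, -50)) = Mul(180, -51) = -9180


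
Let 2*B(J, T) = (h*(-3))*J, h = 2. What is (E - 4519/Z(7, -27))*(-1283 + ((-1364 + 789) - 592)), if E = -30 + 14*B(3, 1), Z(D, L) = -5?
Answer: -1832110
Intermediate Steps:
B(J, T) = -3*J (B(J, T) = ((2*(-3))*J)/2 = (-6*J)/2 = -3*J)
E = -156 (E = -30 + 14*(-3*3) = -30 + 14*(-9) = -30 - 126 = -156)
(E - 4519/Z(7, -27))*(-1283 + ((-1364 + 789) - 592)) = (-156 - 4519/(-5))*(-1283 + ((-1364 + 789) - 592)) = (-156 - 4519*(-1/5))*(-1283 + (-575 - 592)) = (-156 + 4519/5)*(-1283 - 1167) = (3739/5)*(-2450) = -1832110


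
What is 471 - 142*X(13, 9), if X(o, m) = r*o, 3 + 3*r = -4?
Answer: 14335/3 ≈ 4778.3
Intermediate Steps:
r = -7/3 (r = -1 + (⅓)*(-4) = -1 - 4/3 = -7/3 ≈ -2.3333)
X(o, m) = -7*o/3
471 - 142*X(13, 9) = 471 - (-994)*13/3 = 471 - 142*(-91/3) = 471 + 12922/3 = 14335/3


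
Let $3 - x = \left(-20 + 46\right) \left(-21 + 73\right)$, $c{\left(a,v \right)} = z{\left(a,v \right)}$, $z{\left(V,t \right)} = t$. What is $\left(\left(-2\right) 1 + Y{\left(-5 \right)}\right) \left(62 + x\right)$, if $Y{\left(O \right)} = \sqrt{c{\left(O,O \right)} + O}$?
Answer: $2574 - 1287 i \sqrt{10} \approx 2574.0 - 4069.9 i$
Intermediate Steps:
$c{\left(a,v \right)} = v$
$Y{\left(O \right)} = \sqrt{2} \sqrt{O}$ ($Y{\left(O \right)} = \sqrt{O + O} = \sqrt{2 O} = \sqrt{2} \sqrt{O}$)
$x = -1349$ ($x = 3 - \left(-20 + 46\right) \left(-21 + 73\right) = 3 - 26 \cdot 52 = 3 - 1352 = -1349$)
$\left(\left(-2\right) 1 + Y{\left(-5 \right)}\right) \left(62 + x\right) = \left(\left(-2\right) 1 + \sqrt{2} \sqrt{-5}\right) \left(62 - 1349\right) = \left(-2 + \sqrt{2} i \sqrt{5}\right) \left(-1287\right) = \left(-2 + i \sqrt{10}\right) \left(-1287\right) = 2574 - 1287 i \sqrt{10}$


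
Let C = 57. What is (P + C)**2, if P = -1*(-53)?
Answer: 12100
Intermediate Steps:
P = 53
(P + C)**2 = (53 + 57)**2 = 110**2 = 12100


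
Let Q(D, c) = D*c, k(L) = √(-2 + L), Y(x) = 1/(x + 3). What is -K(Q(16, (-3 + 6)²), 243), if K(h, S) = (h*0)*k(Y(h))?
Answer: 0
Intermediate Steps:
Y(x) = 1/(3 + x)
K(h, S) = 0 (K(h, S) = (h*0)*√(-2 + 1/(3 + h)) = 0*√(-2 + 1/(3 + h)) = 0)
-K(Q(16, (-3 + 6)²), 243) = -1*0 = 0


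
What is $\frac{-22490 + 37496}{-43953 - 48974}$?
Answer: $- \frac{15006}{92927} \approx -0.16148$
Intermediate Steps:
$\frac{-22490 + 37496}{-43953 - 48974} = \frac{15006}{-92927} = 15006 \left(- \frac{1}{92927}\right) = - \frac{15006}{92927}$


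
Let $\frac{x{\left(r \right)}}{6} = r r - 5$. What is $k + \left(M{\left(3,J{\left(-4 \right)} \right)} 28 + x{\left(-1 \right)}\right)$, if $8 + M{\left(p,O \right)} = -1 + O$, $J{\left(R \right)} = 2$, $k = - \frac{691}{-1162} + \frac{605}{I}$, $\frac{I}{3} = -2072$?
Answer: $- \frac{113247571}{515928} \approx -219.5$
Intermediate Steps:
$I = -6216$ ($I = 3 \left(-2072\right) = -6216$)
$x{\left(r \right)} = -30 + 6 r^{2}$ ($x{\left(r \right)} = 6 \left(r r - 5\right) = 6 \left(r^{2} - 5\right) = 6 \left(-5 + r^{2}\right) = -30 + 6 r^{2}$)
$k = \frac{256589}{515928}$ ($k = - \frac{691}{-1162} + \frac{605}{-6216} = \left(-691\right) \left(- \frac{1}{1162}\right) + 605 \left(- \frac{1}{6216}\right) = \frac{691}{1162} - \frac{605}{6216} = \frac{256589}{515928} \approx 0.49733$)
$M{\left(p,O \right)} = -9 + O$ ($M{\left(p,O \right)} = -8 + \left(-1 + O\right) = -9 + O$)
$k + \left(M{\left(3,J{\left(-4 \right)} \right)} 28 + x{\left(-1 \right)}\right) = \frac{256589}{515928} - \left(30 - 6 - \left(-9 + 2\right) 28\right) = \frac{256589}{515928} + \left(\left(-7\right) 28 + \left(-30 + 6 \cdot 1\right)\right) = \frac{256589}{515928} + \left(-196 + \left(-30 + 6\right)\right) = \frac{256589}{515928} - 220 = - \frac{113247571}{515928}$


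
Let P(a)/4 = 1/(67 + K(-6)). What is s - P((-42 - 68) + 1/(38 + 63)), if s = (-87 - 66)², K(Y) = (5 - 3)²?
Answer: 1662035/71 ≈ 23409.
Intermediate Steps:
K(Y) = 4 (K(Y) = 2² = 4)
P(a) = 4/71 (P(a) = 4/(67 + 4) = 4/71)
s = 23409 (s = (-153)² = 23409)
s - P((-42 - 68) + 1/(38 + 63)) = 23409 - 1*4/71 = 23409 - 4/71 = 1662035/71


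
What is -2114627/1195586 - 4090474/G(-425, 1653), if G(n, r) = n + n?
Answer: 2444358007407/508124050 ≈ 4810.6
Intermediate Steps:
G(n, r) = 2*n
-2114627/1195586 - 4090474/G(-425, 1653) = -2114627/1195586 - 4090474/(2*(-425)) = -2114627*1/1195586 - 4090474/(-850) = -2114627/1195586 - 4090474*(-1/850) = -2114627/1195586 + 2045237/425 = 2444358007407/508124050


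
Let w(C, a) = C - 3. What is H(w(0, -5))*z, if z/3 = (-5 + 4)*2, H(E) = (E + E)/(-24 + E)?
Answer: -4/3 ≈ -1.3333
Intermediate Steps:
w(C, a) = -3 + C
H(E) = 2*E/(-24 + E) (H(E) = (2*E)/(-24 + E) = 2*E/(-24 + E))
z = -6 (z = 3*((-5 + 4)*2) = 3*(-1*2) = 3*(-2) = -6)
H(w(0, -5))*z = (2*(-3 + 0)/(-24 + (-3 + 0)))*(-6) = (2*(-3)/(-24 - 3))*(-6) = (2*(-3)/(-27))*(-6) = (2*(-3)*(-1/27))*(-6) = (2/9)*(-6) = -4/3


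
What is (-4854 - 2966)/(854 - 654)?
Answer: -391/10 ≈ -39.100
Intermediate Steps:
(-4854 - 2966)/(854 - 654) = -7820/200 = -7820*1/200 = -391/10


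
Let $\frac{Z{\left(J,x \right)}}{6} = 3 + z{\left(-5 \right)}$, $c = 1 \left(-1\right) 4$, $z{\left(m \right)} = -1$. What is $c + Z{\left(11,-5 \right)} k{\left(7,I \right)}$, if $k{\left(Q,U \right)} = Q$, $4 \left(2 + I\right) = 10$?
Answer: $80$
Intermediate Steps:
$I = \frac{1}{2}$ ($I = -2 + \frac{1}{4} \cdot 10 = -2 + \frac{5}{2} = \frac{1}{2} \approx 0.5$)
$c = -4$ ($c = \left(-1\right) 4 = -4$)
$Z{\left(J,x \right)} = 12$ ($Z{\left(J,x \right)} = 6 \left(3 - 1\right) = 6 \cdot 2 = 12$)
$c + Z{\left(11,-5 \right)} k{\left(7,I \right)} = -4 + 12 \cdot 7 = -4 + 84 = 80$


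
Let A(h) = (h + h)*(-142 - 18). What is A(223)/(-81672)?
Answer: 8920/10209 ≈ 0.87374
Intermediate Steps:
A(h) = -320*h (A(h) = (2*h)*(-160) = -320*h)
A(223)/(-81672) = -320*223/(-81672) = -71360*(-1/81672) = 8920/10209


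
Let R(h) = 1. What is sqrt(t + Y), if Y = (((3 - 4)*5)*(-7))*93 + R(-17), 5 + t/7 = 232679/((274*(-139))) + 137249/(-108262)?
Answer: sqrt(68728744891854921049)/147259519 ≈ 56.297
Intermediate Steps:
t = -12758472993/147259519 (t = -35 + 7*(232679/((274*(-139))) + 137249/(-108262)) = -35 + 7*(232679/(-38086) + 137249*(-1/108262)) = -35 + 7*(232679*(-1/38086) - 19607/15466) = -35 + 7*(-232679/38086 - 19607/15466) = -35 + 7*(-1086341404/147259519) = -35 - 7604389828/147259519 = -12758472993/147259519 ≈ -86.639)
Y = 3256 (Y = (((3 - 4)*5)*(-7))*93 + 1 = (-1*5*(-7))*93 + 1 = -5*(-7)*93 + 1 = 35*93 + 1 = 3255 + 1 = 3256)
sqrt(t + Y) = sqrt(-12758472993/147259519 + 3256) = sqrt(466718520871/147259519) = sqrt(68728744891854921049)/147259519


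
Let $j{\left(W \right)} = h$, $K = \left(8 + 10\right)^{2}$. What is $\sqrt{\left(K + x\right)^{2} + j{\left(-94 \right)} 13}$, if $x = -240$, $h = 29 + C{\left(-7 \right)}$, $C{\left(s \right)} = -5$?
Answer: $2 \sqrt{1842} \approx 85.837$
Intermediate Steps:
$K = 324$ ($K = 18^{2} = 324$)
$h = 24$ ($h = 29 - 5 = 24$)
$j{\left(W \right)} = 24$
$\sqrt{\left(K + x\right)^{2} + j{\left(-94 \right)} 13} = \sqrt{\left(324 - 240\right)^{2} + 24 \cdot 13} = \sqrt{84^{2} + 312} = \sqrt{7056 + 312} = \sqrt{7368} = 2 \sqrt{1842}$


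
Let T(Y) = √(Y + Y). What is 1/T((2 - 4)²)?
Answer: √2/4 ≈ 0.35355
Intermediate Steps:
T(Y) = √2*√Y (T(Y) = √(2*Y) = √2*√Y)
1/T((2 - 4)²) = 1/(√2*√((2 - 4)²)) = 1/(√2*√((-2)²)) = 1/(√2*√4) = 1/(√2*2) = 1/(2*√2) = √2/4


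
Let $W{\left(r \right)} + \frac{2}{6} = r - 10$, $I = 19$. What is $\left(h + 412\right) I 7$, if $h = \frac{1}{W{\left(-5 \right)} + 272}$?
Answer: $\frac{6027617}{110} \approx 54797.0$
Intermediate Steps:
$W{\left(r \right)} = - \frac{31}{3} + r$ ($W{\left(r \right)} = - \frac{1}{3} + \left(r - 10\right) = - \frac{1}{3} + \left(-10 + r\right) = - \frac{31}{3} + r$)
$h = \frac{3}{770}$ ($h = \frac{1}{\left(- \frac{31}{3} - 5\right) + 272} = \frac{1}{- \frac{46}{3} + 272} = \frac{1}{\frac{770}{3}} = \frac{3}{770} \approx 0.0038961$)
$\left(h + 412\right) I 7 = \left(\frac{3}{770} + 412\right) 19 \cdot 7 = \frac{317243}{770} \cdot 133 = \frac{6027617}{110}$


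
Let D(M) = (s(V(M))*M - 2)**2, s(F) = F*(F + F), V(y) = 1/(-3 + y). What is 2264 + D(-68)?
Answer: 57636453308/25411681 ≈ 2268.1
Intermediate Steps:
s(F) = 2*F**2 (s(F) = F*(2*F) = 2*F**2)
D(M) = (-2 + 2*M/(-3 + M)**2)**2 (D(M) = ((2*(1/(-3 + M))**2)*M - 2)**2 = ((2/(-3 + M)**2)*M - 2)**2 = (2*M/(-3 + M)**2 - 2)**2 = (-2 + 2*M/(-3 + M)**2)**2)
2264 + D(-68) = 2264 + 4*(-68 - (-3 - 68)**2)**2/(-3 - 68)**4 = 2264 + 4*(-68 - 1*(-71)**2)**2/(-71)**4 = 2264 + 4*(1/25411681)*(-68 - 1*5041)**2 = 2264 + 4*(1/25411681)*(-68 - 5041)**2 = 2264 + 4*(1/25411681)*(-5109)**2 = 2264 + 4*(1/25411681)*26101881 = 2264 + 104407524/25411681 = 57636453308/25411681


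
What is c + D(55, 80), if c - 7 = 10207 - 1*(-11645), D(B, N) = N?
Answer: 21939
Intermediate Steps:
c = 21859 (c = 7 + (10207 - 1*(-11645)) = 7 + (10207 + 11645) = 7 + 21852 = 21859)
c + D(55, 80) = 21859 + 80 = 21939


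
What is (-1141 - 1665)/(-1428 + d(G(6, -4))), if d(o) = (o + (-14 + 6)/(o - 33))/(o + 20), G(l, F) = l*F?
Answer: 79971/40528 ≈ 1.9732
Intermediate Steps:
G(l, F) = F*l
d(o) = (o - 8/(-33 + o))/(20 + o)
(-1141 - 1665)/(-1428 + d(G(6, -4))) = (-1141 - 1665)/(-1428 + (8 - (-4*6)**2 + 33*(-4*6))/(660 - (-4*6)**2 + 13*(-4*6))) = -2806/(-1428 + (8 - 1*(-24)**2 + 33*(-24))/(660 - 1*(-24)**2 + 13*(-24))) = -2806/(-1428 + (8 - 1*576 - 792)/(660 - 1*576 - 312)) = -2806/(-1428 + (8 - 576 - 792)/(660 - 576 - 312)) = -2806/(-1428 - 1360/(-228)) = -2806/(-1428 - 1/228*(-1360)) = -2806/(-1428 + 340/57) = -2806/(-81056/57) = -2806*(-57/81056) = 79971/40528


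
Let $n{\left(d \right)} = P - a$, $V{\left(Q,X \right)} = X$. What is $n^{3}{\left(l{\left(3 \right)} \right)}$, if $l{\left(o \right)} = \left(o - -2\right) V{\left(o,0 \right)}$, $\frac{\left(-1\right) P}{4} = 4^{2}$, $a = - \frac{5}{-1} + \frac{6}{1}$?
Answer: $-421875$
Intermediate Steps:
$a = 11$ ($a = \left(-5\right) \left(-1\right) + 6 \cdot 1 = 5 + 6 = 11$)
$P = -64$ ($P = - 4 \cdot 4^{2} = \left(-4\right) 16 = -64$)
$l{\left(o \right)} = 0$ ($l{\left(o \right)} = \left(o - -2\right) 0 = \left(o + 2\right) 0 = \left(2 + o\right) 0 = 0$)
$n{\left(d \right)} = -75$ ($n{\left(d \right)} = -64 - 11 = -75$)
$n^{3}{\left(l{\left(3 \right)} \right)} = \left(-75\right)^{3} = -421875$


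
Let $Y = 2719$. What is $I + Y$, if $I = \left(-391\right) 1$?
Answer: $2328$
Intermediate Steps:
$I = -391$
$I + Y = -391 + 2719 = 2328$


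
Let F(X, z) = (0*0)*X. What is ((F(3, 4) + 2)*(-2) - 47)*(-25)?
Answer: 1275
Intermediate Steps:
F(X, z) = 0 (F(X, z) = 0*X = 0)
((F(3, 4) + 2)*(-2) - 47)*(-25) = ((0 + 2)*(-2) - 47)*(-25) = (2*(-2) - 47)*(-25) = (-4 - 47)*(-25) = -51*(-25) = 1275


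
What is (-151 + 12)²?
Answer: 19321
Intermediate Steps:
(-151 + 12)² = (-139)² = 19321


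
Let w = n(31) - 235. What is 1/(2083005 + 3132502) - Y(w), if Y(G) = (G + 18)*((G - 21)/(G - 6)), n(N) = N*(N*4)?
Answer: -22624306090043/6263823907 ≈ -3611.9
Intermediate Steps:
n(N) = 4*N**2 (n(N) = N*(4*N) = 4*N**2)
w = 3609 (w = 4*31**2 - 235 = 4*961 - 235 = 3844 - 235 = 3609)
Y(G) = (-21 + G)*(18 + G)/(-6 + G) (Y(G) = (18 + G)*((-21 + G)/(-6 + G)) = (-21 + G)*(18 + G)/(-6 + G))
1/(2083005 + 3132502) - Y(w) = 1/(2083005 + 3132502) - (-378 + 3609**2 - 3*3609)/(-6 + 3609) = 1/5215507 - (-378 + 13024881 - 10827)/3603 = 1/5215507 - 13013676/3603 = 1/5215507 - 1*4337892/1201 = 1/5215507 - 4337892/1201 = -22624306090043/6263823907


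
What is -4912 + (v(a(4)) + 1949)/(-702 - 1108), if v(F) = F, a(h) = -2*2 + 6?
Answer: -8892671/1810 ≈ -4913.1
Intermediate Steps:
a(h) = 2 (a(h) = -4 + 6 = 2)
-4912 + (v(a(4)) + 1949)/(-702 - 1108) = -4912 + (2 + 1949)/(-702 - 1108) = -4912 + 1951/(-1810) = -4912 + 1951*(-1/1810) = -4912 - 1951/1810 = -8892671/1810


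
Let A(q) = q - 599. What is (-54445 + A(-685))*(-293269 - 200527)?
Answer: 27518757284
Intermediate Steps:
A(q) = -599 + q
(-54445 + A(-685))*(-293269 - 200527) = (-54445 + (-599 - 685))*(-293269 - 200527) = (-54445 - 1284)*(-493796) = -55729*(-493796) = 27518757284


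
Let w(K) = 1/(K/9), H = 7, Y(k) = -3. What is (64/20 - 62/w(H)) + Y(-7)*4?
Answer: -2566/45 ≈ -57.022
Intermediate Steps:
w(K) = 9/K (w(K) = 1/(K*(⅑)) = 1/(K/9) = 9/K)
(64/20 - 62/w(H)) + Y(-7)*4 = (64/20 - 62/(9/7)) - 3*4 = (64*(1/20) - 62/(9*(⅐))) - 12 = (16/5 - 62/9/7) - 12 = (16/5 - 62*7/9) - 12 = (16/5 - 434/9) - 12 = -2026/45 - 12 = -2566/45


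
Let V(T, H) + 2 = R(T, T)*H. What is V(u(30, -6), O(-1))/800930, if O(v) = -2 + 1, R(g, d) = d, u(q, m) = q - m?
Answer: -19/400465 ≈ -4.7445e-5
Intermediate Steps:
O(v) = -1
V(T, H) = -2 + H*T (V(T, H) = -2 + T*H = -2 + H*T)
V(u(30, -6), O(-1))/800930 = (-2 - (30 - 1*(-6)))/800930 = (-2 - (30 + 6))*(1/800930) = (-2 - 1*36)*(1/800930) = (-2 - 36)*(1/800930) = -38*1/800930 = -19/400465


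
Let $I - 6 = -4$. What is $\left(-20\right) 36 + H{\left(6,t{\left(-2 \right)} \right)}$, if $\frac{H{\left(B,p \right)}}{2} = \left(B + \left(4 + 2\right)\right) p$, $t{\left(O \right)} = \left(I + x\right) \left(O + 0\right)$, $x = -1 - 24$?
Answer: $384$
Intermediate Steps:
$I = 2$ ($I = 6 - 4 = 2$)
$x = -25$ ($x = -1 - 24 = -25$)
$t{\left(O \right)} = - 23 O$ ($t{\left(O \right)} = \left(2 - 25\right) \left(O + 0\right) = - 23 O$)
$H{\left(B,p \right)} = 2 p \left(6 + B\right)$ ($H{\left(B,p \right)} = 2 \left(B + \left(4 + 2\right)\right) p = 2 \left(B + 6\right) p = 2 \left(6 + B\right) p = 2 p \left(6 + B\right)$)
$\left(-20\right) 36 + H{\left(6,t{\left(-2 \right)} \right)} = \left(-20\right) 36 + 2 \left(\left(-23\right) \left(-2\right)\right) \left(6 + 6\right) = -720 + 2 \cdot 46 \cdot 12 = -720 + 1104 = 384$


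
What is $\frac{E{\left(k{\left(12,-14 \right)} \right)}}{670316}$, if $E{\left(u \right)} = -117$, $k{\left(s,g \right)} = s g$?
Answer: $- \frac{117}{670316} \approx -0.00017454$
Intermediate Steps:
$k{\left(s,g \right)} = g s$
$\frac{E{\left(k{\left(12,-14 \right)} \right)}}{670316} = - \frac{117}{670316}$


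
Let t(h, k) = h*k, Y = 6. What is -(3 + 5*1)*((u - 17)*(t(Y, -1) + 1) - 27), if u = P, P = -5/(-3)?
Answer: -1192/3 ≈ -397.33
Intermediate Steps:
P = 5/3 (P = -5*(-1/3) = 5/3 ≈ 1.6667)
u = 5/3 ≈ 1.6667
-(3 + 5*1)*((u - 17)*(t(Y, -1) + 1) - 27) = -(3 + 5*1)*((5/3 - 17)*(6*(-1) + 1) - 27) = -(3 + 5)*(-46*(-6 + 1)/3 - 27) = -8*(-46/3*(-5) - 27) = -8*(230/3 - 27) = -8*149/3 = -1*1192/3 = -1192/3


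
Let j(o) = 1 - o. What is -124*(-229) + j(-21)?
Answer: 28418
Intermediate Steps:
-124*(-229) + j(-21) = -124*(-229) + (1 - 1*(-21)) = 28396 + (1 + 21) = 28396 + 22 = 28418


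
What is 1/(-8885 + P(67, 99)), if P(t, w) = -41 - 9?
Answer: -1/8935 ≈ -0.00011192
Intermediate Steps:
P(t, w) = -50
1/(-8885 + P(67, 99)) = 1/(-8885 - 50) = 1/(-8935) = -1/8935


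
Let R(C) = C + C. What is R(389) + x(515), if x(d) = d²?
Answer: 266003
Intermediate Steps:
R(C) = 2*C
R(389) + x(515) = 2*389 + 515² = 778 + 265225 = 266003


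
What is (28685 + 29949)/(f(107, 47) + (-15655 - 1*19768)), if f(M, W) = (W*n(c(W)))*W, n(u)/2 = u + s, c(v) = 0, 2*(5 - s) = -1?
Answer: -29317/5562 ≈ -5.2709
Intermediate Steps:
s = 11/2 (s = 5 - ½*(-1) = 5 + ½ = 11/2 ≈ 5.5000)
n(u) = 11 + 2*u (n(u) = 2*(u + 11/2) = 2*(11/2 + u) = 11 + 2*u)
f(M, W) = 11*W² (f(M, W) = (W*(11 + 2*0))*W = (W*(11 + 0))*W = (W*11)*W = (11*W)*W = 11*W²)
(28685 + 29949)/(f(107, 47) + (-15655 - 1*19768)) = (28685 + 29949)/(11*47² + (-15655 - 1*19768)) = 58634/(11*2209 + (-15655 - 19768)) = 58634/(24299 - 35423) = 58634/(-11124) = 58634*(-1/11124) = -29317/5562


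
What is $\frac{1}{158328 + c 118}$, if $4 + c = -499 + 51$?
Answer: $\frac{1}{104992} \approx 9.5245 \cdot 10^{-6}$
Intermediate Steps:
$c = -452$ ($c = -4 + \left(-499 + 51\right) = -4 - 448 = -452$)
$\frac{1}{158328 + c 118} = \frac{1}{158328 - 53336} = \frac{1}{104992}$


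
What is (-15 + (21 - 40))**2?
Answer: 1156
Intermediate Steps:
(-15 + (21 - 40))**2 = (-15 - 19)**2 = (-34)**2 = 1156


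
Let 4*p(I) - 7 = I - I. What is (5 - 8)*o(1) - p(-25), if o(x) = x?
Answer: -19/4 ≈ -4.7500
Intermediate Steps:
p(I) = 7/4 (p(I) = 7/4 + (I - I)/4 = 7/4 + (¼)*0 = 7/4 + 0 = 7/4)
(5 - 8)*o(1) - p(-25) = (5 - 8)*1 - 1*7/4 = -3*1 - 7/4 = -3 - 7/4 = -19/4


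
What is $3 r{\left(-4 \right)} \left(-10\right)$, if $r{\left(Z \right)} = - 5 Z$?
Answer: $-600$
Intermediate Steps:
$3 r{\left(-4 \right)} \left(-10\right) = 3 \left(\left(-5\right) \left(-4\right)\right) \left(-10\right) = 3 \cdot 20 \left(-10\right) = 60 \left(-10\right) = -600$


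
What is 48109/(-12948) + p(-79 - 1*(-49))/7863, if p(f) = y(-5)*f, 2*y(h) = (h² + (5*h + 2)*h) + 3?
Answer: -135351509/33936708 ≈ -3.9883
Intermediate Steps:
y(h) = 3/2 + h²/2 + h*(2 + 5*h)/2 (y(h) = ((h² + (5*h + 2)*h) + 3)/2 = ((h² + (2 + 5*h)*h) + 3)/2 = ((h² + h*(2 + 5*h)) + 3)/2 = (3 + h² + h*(2 + 5*h))/2 = 3/2 + h²/2 + h*(2 + 5*h)/2)
p(f) = 143*f/2 (p(f) = (3/2 - 5 + 3*(-5)²)*f = (3/2 - 5 + 3*25)*f = (3/2 - 5 + 75)*f = 143*f/2)
48109/(-12948) + p(-79 - 1*(-49))/7863 = 48109/(-12948) + (143*(-79 - 1*(-49))/2)/7863 = 48109*(-1/12948) + (143*(-79 + 49)/2)*(1/7863) = -48109/12948 + ((143/2)*(-30))*(1/7863) = -48109/12948 - 2145*1/7863 = -48109/12948 - 715/2621 = -135351509/33936708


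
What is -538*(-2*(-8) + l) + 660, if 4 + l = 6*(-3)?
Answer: 3888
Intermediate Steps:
l = -22 (l = -4 + 6*(-3) = -4 - 18 = -22)
-538*(-2*(-8) + l) + 660 = -538*(-2*(-8) - 22) + 660 = -538*(16 - 22) + 660 = -538*(-6) + 660 = 3228 + 660 = 3888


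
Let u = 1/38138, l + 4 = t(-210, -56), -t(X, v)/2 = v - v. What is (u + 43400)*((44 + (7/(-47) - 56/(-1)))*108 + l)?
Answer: 419305769910928/896243 ≈ 4.6785e+8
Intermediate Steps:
t(X, v) = 0 (t(X, v) = -2*(v - v) = -2*0 = 0)
l = -4 (l = -4 + 0 = -4)
u = 1/38138 ≈ 2.6221e-5
(u + 43400)*((44 + (7/(-47) - 56/(-1)))*108 + l) = (1/38138 + 43400)*((44 + (7/(-47) - 56/(-1)))*108 - 4) = 1655189201*((44 + (7*(-1/47) - 56*(-1)))*108 - 4)/38138 = 1655189201*((44 + (-7/47 + 56))*108 - 4)/38138 = 1655189201*((44 + 2625/47)*108 - 4)/38138 = 1655189201*((4693/47)*108 - 4)/38138 = 1655189201*(506844/47 - 4)/38138 = (1655189201/38138)*(506656/47) = 419305769910928/896243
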